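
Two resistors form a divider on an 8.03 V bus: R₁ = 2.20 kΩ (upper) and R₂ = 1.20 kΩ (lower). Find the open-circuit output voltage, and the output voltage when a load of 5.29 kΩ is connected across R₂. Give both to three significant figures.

Open-circuit: V = 8.03 × 1.20/(2.20 + 1.20) = 2.83 V.
With the load, R₂ becomes R₂‖R_L = 0.9781 kΩ, so V = 8.03 × 0.9781/3.178 = 2.47 V.

Unloaded: 2.83 V; loaded: 2.47 V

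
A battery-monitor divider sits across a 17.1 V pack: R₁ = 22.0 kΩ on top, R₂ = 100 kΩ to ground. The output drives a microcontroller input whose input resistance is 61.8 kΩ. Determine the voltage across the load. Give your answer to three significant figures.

V_out ≈ 10.9 V

The load sits in parallel with R₂: R₂‖R_L = (100 × 61.8) / (100 + 61.8) = 38.20 kΩ.
V_out = 17.1 × 38.20 / (22.0 + 38.20) = 17.1 × 38.20/60.20 = 10.9 V.
(Unloaded it would have been 14.0 V.)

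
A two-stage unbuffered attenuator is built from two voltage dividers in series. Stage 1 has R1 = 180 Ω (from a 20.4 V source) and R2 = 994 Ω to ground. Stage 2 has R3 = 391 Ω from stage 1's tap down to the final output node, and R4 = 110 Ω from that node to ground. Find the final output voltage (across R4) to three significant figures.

V_out ≈ 2.91 V

Stage 2 presents R3+R4 = 501.0 Ω as a load on stage 1's tap.
Stage 1's lower leg becomes R2‖(R3+R4) = 333.1 Ω, so V_mid = 20.4 × 333.1/513.1 = 13.24 V.
Stage 2 is itself unloaded: V_out = V_mid × R4/(R3+R4) = 13.24 × 110/501.0 = 2.91 V.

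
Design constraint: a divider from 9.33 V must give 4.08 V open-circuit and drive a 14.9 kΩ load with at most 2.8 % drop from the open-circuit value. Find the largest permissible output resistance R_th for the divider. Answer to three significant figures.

R_th ≤ 429 Ω

Loading drop = R_th/(R_th + R_L) ≤ 0.0280, so R_th ≤ R_L · ε/(1−ε) = 14.9 kΩ × 0.0280/0.9720 = 429 Ω.
(Any R1, R2 with R2/(R1+R2) = 0.437 and R1‖R2 ≤ 429 Ω will meet the spec.)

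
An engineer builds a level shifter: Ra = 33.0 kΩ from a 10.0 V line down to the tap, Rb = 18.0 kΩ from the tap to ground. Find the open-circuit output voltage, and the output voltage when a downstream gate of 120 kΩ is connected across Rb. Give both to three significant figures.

Open-circuit: V = 10.0 × 18.0/(33.0 + 18.0) = 3.53 V.
With the load, Rb becomes Rb‖R_L = 15.65 kΩ, so V = 10.0 × 15.65/48.65 = 3.22 V.

Unloaded: 3.53 V; loaded: 3.22 V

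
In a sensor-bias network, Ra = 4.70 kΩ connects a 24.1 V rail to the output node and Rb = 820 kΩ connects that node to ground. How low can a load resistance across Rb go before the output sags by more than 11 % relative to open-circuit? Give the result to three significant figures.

R_L(min) ≈ 37.8 kΩ

Output resistance R_th = Ra‖Rb = (4.70 × 820)/824.7 = 4.673 kΩ.
The fractional drop is R_th/(R_th + R_L); requiring this ≤ 0.110 gives R_L ≥ R_th(1/0.110 − 1) = 4.673 × 8.091 = 37.8 kΩ.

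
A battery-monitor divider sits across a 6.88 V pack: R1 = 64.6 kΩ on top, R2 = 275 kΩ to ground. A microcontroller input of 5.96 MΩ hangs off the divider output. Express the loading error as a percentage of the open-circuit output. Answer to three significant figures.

The divider's output (Thévenin) resistance is R1‖R2 = 52.31 kΩ.
Fractional drop under load = R_th/(R_th + R_L) = 52.31 / (52.31 + 5960) = 0.008701.
So the output falls by 0.870 %.

0.870 %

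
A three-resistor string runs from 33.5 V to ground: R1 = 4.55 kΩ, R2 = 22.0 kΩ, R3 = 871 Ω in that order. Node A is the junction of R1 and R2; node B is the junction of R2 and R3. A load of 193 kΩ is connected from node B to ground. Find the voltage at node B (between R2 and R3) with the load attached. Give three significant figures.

At node B, R3 is in parallel with the load: R3‖R_L = 867.1 Ω.
Below node A the resistance is R2 + (R3‖R_L) = 22870 Ω, so V_A = 33.5 × 22870/27420 = 27.94 V.
Then V_B = V_A × (R3‖R_L)/(R2 + R3‖R_L) = 27.94 × 867.1/22870 = 1.06 V.

V ≈ 1.06 V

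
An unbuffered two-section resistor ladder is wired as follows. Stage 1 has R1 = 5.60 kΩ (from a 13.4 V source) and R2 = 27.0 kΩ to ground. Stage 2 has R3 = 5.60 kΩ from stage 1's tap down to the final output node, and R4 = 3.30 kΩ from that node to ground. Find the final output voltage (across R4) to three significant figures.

Stage 2 presents R3+R4 = 8.900 kΩ as a load on stage 1's tap.
Stage 1's lower leg becomes R2‖(R3+R4) = 6.694 kΩ, so V_mid = 13.4 × 6.694/12.29 = 7.296 V.
Stage 2 is itself unloaded: V_out = V_mid × R4/(R3+R4) = 7.296 × 3.30/8.900 = 2.71 V.

V_out ≈ 2.71 V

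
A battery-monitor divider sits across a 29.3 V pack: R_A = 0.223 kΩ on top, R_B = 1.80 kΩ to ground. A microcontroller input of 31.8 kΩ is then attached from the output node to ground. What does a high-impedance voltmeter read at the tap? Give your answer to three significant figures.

V_out ≈ 25.9 V

The load sits in parallel with R_B: R_B‖R_L = (1800 × 31800) / (1800 + 31800) = 1704 Ω.
V_out = 29.3 × 1704 / (223 + 1704) = 29.3 × 1704/1927 = 25.9 V.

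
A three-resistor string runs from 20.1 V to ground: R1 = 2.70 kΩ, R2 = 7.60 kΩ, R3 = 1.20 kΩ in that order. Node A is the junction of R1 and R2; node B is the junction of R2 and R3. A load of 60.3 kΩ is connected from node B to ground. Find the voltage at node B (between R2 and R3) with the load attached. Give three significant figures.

At node B, R3 is in parallel with the load: R3‖R_L = 1.177 kΩ.
Below node A the resistance is R2 + (R3‖R_L) = 8.777 kΩ, so V_A = 20.1 × 8.777/11.48 = 15.37 V.
Then V_B = V_A × (R3‖R_L)/(R2 + R3‖R_L) = 15.37 × 1.177/8.777 = 2.06 V.

V ≈ 2.06 V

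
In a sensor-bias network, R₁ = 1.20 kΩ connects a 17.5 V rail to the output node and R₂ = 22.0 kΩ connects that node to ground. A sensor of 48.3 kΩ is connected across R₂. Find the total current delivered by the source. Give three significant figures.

R₂‖R_L = 15.12 kΩ, so the source sees R₁ + R₂‖R_L = 16.32 kΩ.
I = 17.5 V / 16.32 kΩ = 1.07 mA.

I ≈ 1.07 mA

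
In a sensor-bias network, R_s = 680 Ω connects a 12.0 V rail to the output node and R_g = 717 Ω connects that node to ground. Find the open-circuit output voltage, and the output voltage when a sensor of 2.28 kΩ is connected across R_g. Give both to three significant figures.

Open-circuit: V = 12.0 × 717/(680 + 717) = 6.16 V.
With the load, R_g becomes R_g‖R_L = 545.5 Ω, so V = 12.0 × 545.5/1225 = 5.34 V.

Unloaded: 6.16 V; loaded: 5.34 V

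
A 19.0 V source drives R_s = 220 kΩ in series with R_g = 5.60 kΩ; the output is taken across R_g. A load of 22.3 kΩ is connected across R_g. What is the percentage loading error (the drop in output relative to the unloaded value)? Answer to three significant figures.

Unloaded V = 19.0 × 5.60/225.6 = 0.4716 V.
Loaded: R_g‖R_L = 4.476 kΩ, giving V = 19.0 × 4.476/224.5 = 0.3789 V.
Drop = (0.4716 − 0.3789) / 0.4716 = 19.7 %.

19.7 %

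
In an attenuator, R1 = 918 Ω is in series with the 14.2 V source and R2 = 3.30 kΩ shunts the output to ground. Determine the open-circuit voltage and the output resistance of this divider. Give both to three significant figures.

V_th is the open-circuit tap voltage: 14.2 × 3300/(918 + 3300) = 11.1 V.
With the supply zeroed, R1 and R2 appear in parallel from the tap: R_th = R1‖R2 = (918 × 3300)/4218 = 718 Ω.

V_th = 11.1 V, R_th = 718 Ω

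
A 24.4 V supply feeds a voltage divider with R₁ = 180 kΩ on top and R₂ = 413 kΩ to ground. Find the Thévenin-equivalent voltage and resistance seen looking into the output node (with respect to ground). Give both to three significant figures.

V_th is the open-circuit tap voltage: 24.4 × 413/(180 + 413) = 17.0 V.
With the supply zeroed, R₁ and R₂ appear in parallel from the tap: R_th = R₁‖R₂ = (180 × 413)/593.0 = 125 kΩ.

V_th = 17.0 V, R_th = 125 kΩ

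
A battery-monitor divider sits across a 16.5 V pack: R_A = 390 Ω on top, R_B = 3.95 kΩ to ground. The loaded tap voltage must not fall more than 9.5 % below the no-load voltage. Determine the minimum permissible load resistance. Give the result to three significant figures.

Output resistance R_th = R_A‖R_B = (390 × 3950)/4340 = 355.0 Ω.
The fractional drop is R_th/(R_th + R_L); requiring this ≤ 0.0950 gives R_L ≥ R_th(1/0.0950 − 1) = 355.0 × 9.526 = 3.38 kΩ.

R_L(min) ≈ 3.38 kΩ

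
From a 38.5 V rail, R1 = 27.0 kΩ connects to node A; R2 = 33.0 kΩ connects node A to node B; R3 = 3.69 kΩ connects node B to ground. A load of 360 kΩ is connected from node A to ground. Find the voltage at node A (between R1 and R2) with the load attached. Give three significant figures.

Below node A the series string R2+R3 = 36.69 kΩ sits in parallel with the 360 kΩ load: 33.30 kΩ.
V_A = 38.5 × 33.30/(27.0 + 33.30) = 21.3 V.

V ≈ 21.3 V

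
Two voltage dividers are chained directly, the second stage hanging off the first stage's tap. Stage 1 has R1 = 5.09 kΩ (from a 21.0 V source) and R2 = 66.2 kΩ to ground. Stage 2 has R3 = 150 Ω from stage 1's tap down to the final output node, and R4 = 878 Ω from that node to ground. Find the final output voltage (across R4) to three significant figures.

V_out ≈ 2.98 V

Stage 2 presents R3+R4 = 1028 Ω as a load on stage 1's tap.
Stage 1's lower leg becomes R2‖(R3+R4) = 1012 Ω, so V_mid = 21.0 × 1012/6102 = 3.484 V.
Stage 2 is itself unloaded: V_out = V_mid × R4/(R3+R4) = 3.484 × 878/1028 = 2.98 V.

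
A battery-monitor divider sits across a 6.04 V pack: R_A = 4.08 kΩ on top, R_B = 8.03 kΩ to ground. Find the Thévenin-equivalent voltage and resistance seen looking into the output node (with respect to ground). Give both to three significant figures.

V_th = 4.01 V, R_th = 2.71 kΩ

V_th is the open-circuit tap voltage: 6.04 × 8.03/(4.08 + 8.03) = 4.01 V.
With the supply zeroed, R_A and R_B appear in parallel from the tap: R_th = R_A‖R_B = (4.08 × 8.03)/12.11 = 2.71 kΩ.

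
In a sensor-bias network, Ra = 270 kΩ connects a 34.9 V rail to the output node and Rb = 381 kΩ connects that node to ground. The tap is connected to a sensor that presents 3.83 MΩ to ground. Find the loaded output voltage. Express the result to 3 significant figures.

V_out ≈ 19.6 V

The load sits in parallel with Rb: Rb‖R_L = (381 × 3830) / (381 + 3830) = 346.5 kΩ.
V_out = 34.9 × 346.5 / (270 + 346.5) = 34.9 × 346.5/616.5 = 19.6 V.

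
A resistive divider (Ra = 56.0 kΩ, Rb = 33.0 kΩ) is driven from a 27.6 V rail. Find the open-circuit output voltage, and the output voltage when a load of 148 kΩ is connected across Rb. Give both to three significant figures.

Open-circuit: V = 27.6 × 33.0/(56.0 + 33.0) = 10.2 V.
With the load, Rb becomes Rb‖R_L = 26.98 kΩ, so V = 27.6 × 26.98/82.98 = 8.97 V.

Unloaded: 10.2 V; loaded: 8.97 V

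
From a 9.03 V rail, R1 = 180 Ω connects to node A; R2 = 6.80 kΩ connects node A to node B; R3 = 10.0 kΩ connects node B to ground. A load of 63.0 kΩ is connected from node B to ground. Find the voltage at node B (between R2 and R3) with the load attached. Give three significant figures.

At node B, R3 is in parallel with the load: R3‖R_L = 8630 Ω.
Below node A the resistance is R2 + (R3‖R_L) = 15430 Ω, so V_A = 9.03 × 15430/15610 = 8.926 V.
Then V_B = V_A × (R3‖R_L)/(R2 + R3‖R_L) = 8.926 × 8630/15430 = 4.99 V.

V ≈ 4.99 V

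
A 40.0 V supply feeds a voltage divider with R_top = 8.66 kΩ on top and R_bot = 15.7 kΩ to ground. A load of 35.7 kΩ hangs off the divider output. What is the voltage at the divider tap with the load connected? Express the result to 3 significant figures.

The load sits in parallel with R_bot: R_bot‖R_L = (15.7 × 35.7) / (15.7 + 35.7) = 10.90 kΩ.
V_out = 40.0 × 10.90 / (8.66 + 10.90) = 40.0 × 10.90/19.56 = 22.3 V.

V_out ≈ 22.3 V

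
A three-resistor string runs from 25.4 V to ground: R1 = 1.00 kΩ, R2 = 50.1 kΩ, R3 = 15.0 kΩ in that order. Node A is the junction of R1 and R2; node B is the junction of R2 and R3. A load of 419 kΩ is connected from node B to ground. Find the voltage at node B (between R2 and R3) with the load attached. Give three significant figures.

V ≈ 5.61 V

At node B, R3 is in parallel with the load: R3‖R_L = 14.48 kΩ.
Below node A the resistance is R2 + (R3‖R_L) = 64.58 kΩ, so V_A = 25.4 × 64.58/65.58 = 25.01 V.
Then V_B = V_A × (R3‖R_L)/(R2 + R3‖R_L) = 25.01 × 14.48/64.58 = 5.61 V.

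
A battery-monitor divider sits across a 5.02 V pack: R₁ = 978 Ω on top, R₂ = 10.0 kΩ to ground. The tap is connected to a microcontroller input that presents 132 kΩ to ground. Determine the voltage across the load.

The load sits in parallel with R₂: R₂‖R_L = (10000 × 132000) / (10000 + 132000) = 9296 Ω.
V_out = 5.02 × 9296 / (978 + 9296) = 5.02 × 9296/10270 = 4.54 V.

V_out ≈ 4.54 V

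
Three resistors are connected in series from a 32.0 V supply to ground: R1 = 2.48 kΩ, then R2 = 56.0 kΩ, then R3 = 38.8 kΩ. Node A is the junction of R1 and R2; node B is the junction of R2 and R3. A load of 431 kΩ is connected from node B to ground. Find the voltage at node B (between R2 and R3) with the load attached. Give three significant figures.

V ≈ 12.1 V

At node B, R3 is in parallel with the load: R3‖R_L = 35.60 kΩ.
Below node A the resistance is R2 + (R3‖R_L) = 91.60 kΩ, so V_A = 32.0 × 91.60/94.08 = 31.16 V.
Then V_B = V_A × (R3‖R_L)/(R2 + R3‖R_L) = 31.16 × 35.60/91.60 = 12.1 V.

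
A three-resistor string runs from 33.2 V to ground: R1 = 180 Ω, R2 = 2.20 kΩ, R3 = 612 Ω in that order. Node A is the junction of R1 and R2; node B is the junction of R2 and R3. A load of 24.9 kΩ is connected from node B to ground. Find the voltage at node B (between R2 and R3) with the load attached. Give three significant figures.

V ≈ 6.66 V

At node B, R3 is in parallel with the load: R3‖R_L = 597.3 Ω.
Below node A the resistance is R2 + (R3‖R_L) = 2797 Ω, so V_A = 33.2 × 2797/2977 = 31.19 V.
Then V_B = V_A × (R3‖R_L)/(R2 + R3‖R_L) = 31.19 × 597.3/2797 = 6.66 V.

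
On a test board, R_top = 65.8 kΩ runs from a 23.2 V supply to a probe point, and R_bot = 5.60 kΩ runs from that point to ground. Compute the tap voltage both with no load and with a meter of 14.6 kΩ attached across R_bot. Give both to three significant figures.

Open-circuit: V = 23.2 × 5.60/(65.8 + 5.60) = 1.82 V.
With the load, R_bot becomes R_bot‖R_L = 4.048 kΩ, so V = 23.2 × 4.048/69.85 = 1.34 V.

Unloaded: 1.82 V; loaded: 1.34 V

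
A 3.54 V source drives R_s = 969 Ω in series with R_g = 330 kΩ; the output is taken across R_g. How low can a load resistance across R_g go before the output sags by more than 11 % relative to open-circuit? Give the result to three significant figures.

R_L(min) ≈ 7.82 kΩ

Output resistance R_th = R_s‖R_g = (969 × 330000)/331000 = 966.2 Ω.
The fractional drop is R_th/(R_th + R_L); requiring this ≤ 0.110 gives R_L ≥ R_th(1/0.110 − 1) = 966.2 × 8.091 = 7.82 kΩ.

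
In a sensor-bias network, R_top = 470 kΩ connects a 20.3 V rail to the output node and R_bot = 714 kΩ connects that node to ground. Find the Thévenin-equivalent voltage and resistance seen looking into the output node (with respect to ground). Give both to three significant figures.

V_th = 12.2 V, R_th = 283 kΩ

V_th is the open-circuit tap voltage: 20.3 × 714/(470 + 714) = 12.2 V.
With the supply zeroed, R_top and R_bot appear in parallel from the tap: R_th = R_top‖R_bot = (470 × 714)/1184 = 283 kΩ.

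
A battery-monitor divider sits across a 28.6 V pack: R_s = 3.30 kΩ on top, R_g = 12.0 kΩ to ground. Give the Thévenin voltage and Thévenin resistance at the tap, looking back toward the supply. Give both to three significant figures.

V_th is the open-circuit tap voltage: 28.6 × 12.0/(3.30 + 12.0) = 22.4 V.
With the supply zeroed, R_s and R_g appear in parallel from the tap: R_th = R_s‖R_g = (3.30 × 12.0)/15.30 = 2.59 kΩ.

V_th = 22.4 V, R_th = 2.59 kΩ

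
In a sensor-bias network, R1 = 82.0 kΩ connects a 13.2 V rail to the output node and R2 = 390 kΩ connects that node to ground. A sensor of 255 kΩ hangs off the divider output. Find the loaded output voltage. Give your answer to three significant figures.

The load sits in parallel with R2: R2‖R_L = (390 × 255) / (390 + 255) = 154.2 kΩ.
V_out = 13.2 × 154.2 / (82.0 + 154.2) = 13.2 × 154.2/236.2 = 8.62 V.
(Unloaded it would have been 10.9 V.)

V_out ≈ 8.62 V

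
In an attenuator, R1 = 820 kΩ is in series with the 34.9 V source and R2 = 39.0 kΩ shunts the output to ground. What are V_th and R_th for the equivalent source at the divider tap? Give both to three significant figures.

V_th = 1.58 V, R_th = 37.2 kΩ

V_th is the open-circuit tap voltage: 34.9 × 39.0/(820 + 39.0) = 1.58 V.
With the supply zeroed, R1 and R2 appear in parallel from the tap: R_th = R1‖R2 = (820 × 39.0)/859.0 = 37.2 kΩ.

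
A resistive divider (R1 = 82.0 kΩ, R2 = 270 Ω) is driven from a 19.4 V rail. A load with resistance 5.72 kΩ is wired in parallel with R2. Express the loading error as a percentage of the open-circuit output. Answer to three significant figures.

The divider's output (Thévenin) resistance is R1‖R2 = 269.1 Ω.
Fractional drop under load = R_th/(R_th + R_L) = 269.1 / (269.1 + 5720) = 0.04493.
So the output falls by 4.49 %.

4.49 %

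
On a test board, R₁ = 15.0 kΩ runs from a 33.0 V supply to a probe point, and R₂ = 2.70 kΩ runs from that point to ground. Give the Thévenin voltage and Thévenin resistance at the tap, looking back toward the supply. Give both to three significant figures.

V_th = 5.03 V, R_th = 2.29 kΩ

V_th is the open-circuit tap voltage: 33.0 × 2.70/(15.0 + 2.70) = 5.03 V.
With the supply zeroed, R₁ and R₂ appear in parallel from the tap: R_th = R₁‖R₂ = (15.0 × 2.70)/17.70 = 2.29 kΩ.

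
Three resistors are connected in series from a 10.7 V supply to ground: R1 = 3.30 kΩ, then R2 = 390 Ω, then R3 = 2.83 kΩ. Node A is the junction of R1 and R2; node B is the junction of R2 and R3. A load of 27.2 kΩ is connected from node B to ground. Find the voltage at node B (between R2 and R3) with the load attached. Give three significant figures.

V ≈ 4.39 V

At node B, R3 is in parallel with the load: R3‖R_L = 2563 Ω.
Below node A the resistance is R2 + (R3‖R_L) = 2953 Ω, so V_A = 10.7 × 2953/6253 = 5.053 V.
Then V_B = V_A × (R3‖R_L)/(R2 + R3‖R_L) = 5.053 × 2563/2953 = 4.39 V.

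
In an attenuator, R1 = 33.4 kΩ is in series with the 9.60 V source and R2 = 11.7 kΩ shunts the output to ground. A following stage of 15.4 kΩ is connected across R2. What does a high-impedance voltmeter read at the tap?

V_out ≈ 1.59 V

The load sits in parallel with R2: R2‖R_L = (11.7 × 15.4) / (11.7 + 15.4) = 6.649 kΩ.
V_out = 9.60 × 6.649 / (33.4 + 6.649) = 9.60 × 6.649/40.05 = 1.59 V.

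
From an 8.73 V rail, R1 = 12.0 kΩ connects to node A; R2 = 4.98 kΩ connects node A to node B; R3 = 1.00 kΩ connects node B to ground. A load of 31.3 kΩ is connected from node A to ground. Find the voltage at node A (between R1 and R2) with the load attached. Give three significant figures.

V ≈ 2.58 V

Below node A the series string R2+R3 = 5.980 kΩ sits in parallel with the 31.3 kΩ load: 5.021 kΩ.
V_A = 8.73 × 5.021/(12.0 + 5.021) = 2.58 V.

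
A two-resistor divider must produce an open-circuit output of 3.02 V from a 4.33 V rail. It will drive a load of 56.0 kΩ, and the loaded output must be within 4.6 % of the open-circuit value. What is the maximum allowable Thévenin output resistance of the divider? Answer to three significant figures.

R_th ≤ 2.70 kΩ

Loading drop = R_th/(R_th + R_L) ≤ 0.0460, so R_th ≤ R_L · ε/(1−ε) = 56.0 kΩ × 0.0460/0.9540 = 2.70 kΩ.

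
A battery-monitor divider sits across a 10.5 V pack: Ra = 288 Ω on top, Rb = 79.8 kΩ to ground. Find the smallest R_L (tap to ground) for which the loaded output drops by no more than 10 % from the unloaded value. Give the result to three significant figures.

R_L(min) ≈ 2.58 kΩ

Output resistance R_th = Ra‖Rb = (288 × 79800)/80090 = 287.0 Ω.
The fractional drop is R_th/(R_th + R_L); requiring this ≤ 0.100 gives R_L ≥ R_th(1/0.100 − 1) = 287.0 × 9.000 = 2.58 kΩ.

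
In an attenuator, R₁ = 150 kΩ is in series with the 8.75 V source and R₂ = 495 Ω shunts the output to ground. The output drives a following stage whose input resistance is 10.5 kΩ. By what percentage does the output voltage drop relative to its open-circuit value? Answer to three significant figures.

The divider's output (Thévenin) resistance is R₁‖R₂ = 493.4 Ω.
Fractional drop under load = R_th/(R_th + R_L) = 493.4 / (493.4 + 10500) = 0.04488.
So the output falls by 4.49 %.

4.49 %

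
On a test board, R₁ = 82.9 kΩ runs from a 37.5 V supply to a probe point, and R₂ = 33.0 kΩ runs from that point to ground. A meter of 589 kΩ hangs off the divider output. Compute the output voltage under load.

V_out ≈ 10.3 V

The load sits in parallel with R₂: R₂‖R_L = (33.0 × 589) / (33.0 + 589) = 31.25 kΩ.
V_out = 37.5 × 31.25 / (82.9 + 31.25) = 37.5 × 31.25/114.1 = 10.3 V.
(Unloaded it would have been 10.7 V.)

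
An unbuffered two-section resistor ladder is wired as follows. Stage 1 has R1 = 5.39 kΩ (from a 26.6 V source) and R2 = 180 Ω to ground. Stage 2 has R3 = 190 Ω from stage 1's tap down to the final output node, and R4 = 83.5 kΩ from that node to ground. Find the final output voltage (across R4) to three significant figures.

V_out ≈ 0.856 V

Stage 2 presents R3+R4 = 83690 Ω as a load on stage 1's tap.
Stage 1's lower leg becomes R2‖(R3+R4) = 179.6 Ω, so V_mid = 26.6 × 179.6/5570 = 0.8578 V.
Stage 2 is itself unloaded: V_out = V_mid × R4/(R3+R4) = 0.8578 × 83500/83690 = 0.856 V.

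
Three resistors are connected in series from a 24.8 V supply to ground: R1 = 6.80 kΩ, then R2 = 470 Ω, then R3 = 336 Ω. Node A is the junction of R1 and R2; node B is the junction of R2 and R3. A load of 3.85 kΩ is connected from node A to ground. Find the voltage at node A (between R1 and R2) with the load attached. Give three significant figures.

V ≈ 2.21 V

Below node A the series string R2+R3 = 806.0 Ω sits in parallel with the 3850 Ω load: 666.5 Ω.
V_A = 24.8 × 666.5/(6800 + 666.5) = 2.21 V.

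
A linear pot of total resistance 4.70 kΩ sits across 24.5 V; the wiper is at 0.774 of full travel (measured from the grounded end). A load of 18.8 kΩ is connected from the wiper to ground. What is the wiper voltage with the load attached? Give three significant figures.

The wiper splits the pot into (1−α)R = 1.062 kΩ above and αR = 3.638 kΩ below.
Lower section ‖ load = 3.048 kΩ.
V_wiper = 24.5 × 3.048/(1.062 + 3.048) = 18.2 V.

V ≈ 18.2 V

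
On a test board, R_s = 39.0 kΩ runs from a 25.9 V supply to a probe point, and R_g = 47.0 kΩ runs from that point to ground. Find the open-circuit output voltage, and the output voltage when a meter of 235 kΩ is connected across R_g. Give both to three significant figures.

Open-circuit: V = 25.9 × 47.0/(39.0 + 47.0) = 14.2 V.
With the load, R_g becomes R_g‖R_L = 39.17 kΩ, so V = 25.9 × 39.17/78.17 = 13.0 V.

Unloaded: 14.2 V; loaded: 13.0 V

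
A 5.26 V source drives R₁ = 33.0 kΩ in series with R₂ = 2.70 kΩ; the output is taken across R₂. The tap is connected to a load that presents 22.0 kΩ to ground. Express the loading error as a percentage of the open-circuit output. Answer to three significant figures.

The divider's output (Thévenin) resistance is R₁‖R₂ = 2.496 kΩ.
Fractional drop under load = R_th/(R_th + R_L) = 2.496 / (2.496 + 22.0) = 0.1019.
So the output falls by 10.2 %.

10.2 %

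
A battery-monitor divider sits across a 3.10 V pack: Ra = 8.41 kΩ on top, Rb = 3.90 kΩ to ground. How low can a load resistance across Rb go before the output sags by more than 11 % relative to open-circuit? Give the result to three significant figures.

R_L(min) ≈ 21.6 kΩ

Output resistance R_th = Ra‖Rb = (8.41 × 3.90)/12.31 = 2.664 kΩ.
The fractional drop is R_th/(R_th + R_L); requiring this ≤ 0.110 gives R_L ≥ R_th(1/0.110 − 1) = 2.664 × 8.091 = 21.6 kΩ.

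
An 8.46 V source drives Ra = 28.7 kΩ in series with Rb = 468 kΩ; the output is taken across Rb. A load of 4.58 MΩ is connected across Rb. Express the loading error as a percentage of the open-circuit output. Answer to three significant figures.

0.587 %

The divider's output (Thévenin) resistance is Ra‖Rb = 27.04 kΩ.
Fractional drop under load = R_th/(R_th + R_L) = 27.04 / (27.04 + 4580) = 0.005870.
So the output falls by 0.587 %.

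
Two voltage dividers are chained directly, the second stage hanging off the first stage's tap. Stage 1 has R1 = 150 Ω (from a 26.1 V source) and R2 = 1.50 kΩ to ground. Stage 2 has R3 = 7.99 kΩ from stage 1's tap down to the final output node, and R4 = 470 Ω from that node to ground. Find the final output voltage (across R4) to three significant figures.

Stage 2 presents R3+R4 = 8460 Ω as a load on stage 1's tap.
Stage 1's lower leg becomes R2‖(R3+R4) = 1274 Ω, so V_mid = 26.1 × 1274/1424 = 23.35 V.
Stage 2 is itself unloaded: V_out = V_mid × R4/(R3+R4) = 23.35 × 470/8460 = 1.30 V.

V_out ≈ 1.30 V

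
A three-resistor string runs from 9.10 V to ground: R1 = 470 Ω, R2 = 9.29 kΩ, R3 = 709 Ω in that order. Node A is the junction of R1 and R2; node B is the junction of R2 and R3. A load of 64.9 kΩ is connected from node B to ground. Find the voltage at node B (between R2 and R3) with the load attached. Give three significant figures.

V ≈ 0.610 V

At node B, R3 is in parallel with the load: R3‖R_L = 701.3 Ω.
Below node A the resistance is R2 + (R3‖R_L) = 9991 Ω, so V_A = 9.10 × 9991/10460 = 8.691 V.
Then V_B = V_A × (R3‖R_L)/(R2 + R3‖R_L) = 8.691 × 701.3/9991 = 0.610 V.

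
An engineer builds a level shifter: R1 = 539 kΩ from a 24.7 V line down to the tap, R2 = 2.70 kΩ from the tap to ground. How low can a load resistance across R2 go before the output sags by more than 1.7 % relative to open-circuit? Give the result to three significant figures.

R_L(min) ≈ 155 kΩ

Output resistance R_th = R1‖R2 = (539 × 2.70)/541.7 = 2.687 kΩ.
The fractional drop is R_th/(R_th + R_L); requiring this ≤ 0.0170 gives R_L ≥ R_th(1/0.0170 − 1) = 2.687 × 57.82 = 155 kΩ.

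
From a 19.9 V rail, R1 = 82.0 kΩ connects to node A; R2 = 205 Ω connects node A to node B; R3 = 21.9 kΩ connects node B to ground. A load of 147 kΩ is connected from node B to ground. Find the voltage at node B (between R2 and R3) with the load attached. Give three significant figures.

At node B, R3 is in parallel with the load: R3‖R_L = 19060 Ω.
Below node A the resistance is R2 + (R3‖R_L) = 19270 Ω, so V_A = 19.9 × 19270/101300 = 3.786 V.
Then V_B = V_A × (R3‖R_L)/(R2 + R3‖R_L) = 3.786 × 19060/19270 = 3.75 V.

V ≈ 3.75 V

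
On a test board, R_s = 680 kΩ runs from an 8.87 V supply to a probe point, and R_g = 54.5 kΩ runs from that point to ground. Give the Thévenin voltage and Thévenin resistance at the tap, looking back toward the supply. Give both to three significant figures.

V_th is the open-circuit tap voltage: 8.87 × 54.5/(680 + 54.5) = 0.658 V.
With the supply zeroed, R_s and R_g appear in parallel from the tap: R_th = R_s‖R_g = (680 × 54.5)/734.5 = 50.5 kΩ.

V_th = 0.658 V, R_th = 50.5 kΩ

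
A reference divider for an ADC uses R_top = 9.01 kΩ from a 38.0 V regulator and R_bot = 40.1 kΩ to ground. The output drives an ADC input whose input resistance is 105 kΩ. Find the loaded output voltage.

The load sits in parallel with R_bot: R_bot‖R_L = (40.1 × 105) / (40.1 + 105) = 29.02 kΩ.
V_out = 38.0 × 29.02 / (9.01 + 29.02) = 38.0 × 29.02/38.03 = 29.0 V.

V_out ≈ 29.0 V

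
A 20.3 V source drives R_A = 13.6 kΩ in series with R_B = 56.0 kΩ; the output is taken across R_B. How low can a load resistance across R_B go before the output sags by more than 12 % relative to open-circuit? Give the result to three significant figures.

Output resistance R_th = R_A‖R_B = (13.6 × 56.0)/69.60 = 10.94 kΩ.
The fractional drop is R_th/(R_th + R_L); requiring this ≤ 0.120 gives R_L ≥ R_th(1/0.120 − 1) = 10.94 × 7.333 = 80.2 kΩ.

R_L(min) ≈ 80.2 kΩ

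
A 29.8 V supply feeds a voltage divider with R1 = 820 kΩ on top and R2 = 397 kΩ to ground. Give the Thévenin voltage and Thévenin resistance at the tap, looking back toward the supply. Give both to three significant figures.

V_th = 9.72 V, R_th = 267 kΩ

V_th is the open-circuit tap voltage: 29.8 × 397/(820 + 397) = 9.72 V.
With the supply zeroed, R1 and R2 appear in parallel from the tap: R_th = R1‖R2 = (820 × 397)/1217 = 267 kΩ.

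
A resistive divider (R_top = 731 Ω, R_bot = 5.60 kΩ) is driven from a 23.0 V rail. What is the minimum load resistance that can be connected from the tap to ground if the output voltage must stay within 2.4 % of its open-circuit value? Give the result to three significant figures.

Output resistance R_th = R_top‖R_bot = (731 × 5600)/6331 = 646.6 Ω.
The fractional drop is R_th/(R_th + R_L); requiring this ≤ 0.0240 gives R_L ≥ R_th(1/0.0240 − 1) = 646.6 × 40.67 = 26.3 kΩ.

R_L(min) ≈ 26.3 kΩ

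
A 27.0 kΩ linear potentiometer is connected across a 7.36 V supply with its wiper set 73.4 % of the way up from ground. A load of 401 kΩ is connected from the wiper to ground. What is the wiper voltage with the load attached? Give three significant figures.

The wiper splits the pot into (1−α)R = 7.182 kΩ above and αR = 19.82 kΩ below.
Lower section ‖ load = 18.88 kΩ.
V_wiper = 7.36 × 18.88/(7.182 + 18.88) = 5.33 V.

V ≈ 5.33 V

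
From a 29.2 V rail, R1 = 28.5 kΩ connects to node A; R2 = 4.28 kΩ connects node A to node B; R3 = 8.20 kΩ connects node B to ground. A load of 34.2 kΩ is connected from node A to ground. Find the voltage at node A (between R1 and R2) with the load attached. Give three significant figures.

Below node A the series string R2+R3 = 12.48 kΩ sits in parallel with the 34.2 kΩ load: 9.143 kΩ.
V_A = 29.2 × 9.143/(28.5 + 9.143) = 7.09 V.

V ≈ 7.09 V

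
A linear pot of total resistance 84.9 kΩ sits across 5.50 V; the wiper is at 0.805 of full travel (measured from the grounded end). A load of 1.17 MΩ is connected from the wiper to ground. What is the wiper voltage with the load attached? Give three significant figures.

V ≈ 4.38 V

The wiper splits the pot into (1−α)R = 16.56 kΩ above and αR = 68.34 kΩ below.
Lower section ‖ load = 64.57 kΩ.
V_wiper = 5.50 × 64.57/(16.56 + 64.57) = 4.38 V.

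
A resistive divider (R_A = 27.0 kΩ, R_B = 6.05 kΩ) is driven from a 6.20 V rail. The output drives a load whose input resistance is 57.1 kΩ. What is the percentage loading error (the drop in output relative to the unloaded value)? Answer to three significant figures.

The divider's output (Thévenin) resistance is R_A‖R_B = 4.943 kΩ.
Fractional drop under load = R_th/(R_th + R_L) = 4.943 / (4.943 + 57.1) = 0.07966.
So the output falls by 7.97 %.

7.97 %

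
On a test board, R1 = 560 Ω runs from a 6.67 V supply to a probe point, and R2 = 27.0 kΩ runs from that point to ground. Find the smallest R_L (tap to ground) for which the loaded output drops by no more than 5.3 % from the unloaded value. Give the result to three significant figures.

R_L(min) ≈ 9.80 kΩ

Output resistance R_th = R1‖R2 = (560 × 27000)/27560 = 548.6 Ω.
The fractional drop is R_th/(R_th + R_L); requiring this ≤ 0.0530 gives R_L ≥ R_th(1/0.0530 − 1) = 548.6 × 17.87 = 9.80 kΩ.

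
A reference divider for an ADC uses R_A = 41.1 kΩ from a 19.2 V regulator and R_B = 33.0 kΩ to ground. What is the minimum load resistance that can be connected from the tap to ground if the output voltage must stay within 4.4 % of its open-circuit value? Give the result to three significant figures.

Output resistance R_th = R_A‖R_B = (41.1 × 33.0)/74.10 = 18.30 kΩ.
The fractional drop is R_th/(R_th + R_L); requiring this ≤ 0.0440 gives R_L ≥ R_th(1/0.0440 − 1) = 18.30 × 21.73 = 398 kΩ.

R_L(min) ≈ 398 kΩ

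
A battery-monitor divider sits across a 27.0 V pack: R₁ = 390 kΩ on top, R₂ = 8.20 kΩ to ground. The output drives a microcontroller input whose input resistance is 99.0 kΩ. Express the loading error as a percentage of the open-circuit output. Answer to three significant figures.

The divider's output (Thévenin) resistance is R₁‖R₂ = 8.031 kΩ.
Fractional drop under load = R_th/(R_th + R_L) = 8.031 / (8.031 + 99.0) = 0.07504.
So the output falls by 7.50 %.

7.50 %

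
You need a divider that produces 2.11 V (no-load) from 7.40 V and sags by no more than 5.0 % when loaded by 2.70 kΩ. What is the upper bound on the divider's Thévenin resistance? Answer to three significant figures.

Loading drop = R_th/(R_th + R_L) ≤ 0.0500, so R_th ≤ R_L · ε/(1−ε) = 2.70 kΩ × 0.0500/0.9500 = 142 Ω.
(Any R1, R2 with R2/(R1+R2) = 0.285 and R1‖R2 ≤ 142 Ω will meet the spec.)

R_th ≤ 142 Ω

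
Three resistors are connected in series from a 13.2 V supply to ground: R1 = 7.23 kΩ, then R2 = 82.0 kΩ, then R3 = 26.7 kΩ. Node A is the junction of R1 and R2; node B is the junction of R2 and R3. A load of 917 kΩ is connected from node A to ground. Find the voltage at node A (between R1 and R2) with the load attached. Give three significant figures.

V ≈ 12.3 V

Below node A the series string R2+R3 = 108.7 kΩ sits in parallel with the 917 kΩ load: 97.18 kΩ.
V_A = 13.2 × 97.18/(7.23 + 97.18) = 12.3 V.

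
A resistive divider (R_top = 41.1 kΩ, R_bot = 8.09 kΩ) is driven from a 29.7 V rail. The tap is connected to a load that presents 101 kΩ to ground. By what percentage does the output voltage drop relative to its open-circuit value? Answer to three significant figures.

6.27 %

The divider's output (Thévenin) resistance is R_top‖R_bot = 6.759 kΩ.
Fractional drop under load = R_th/(R_th + R_L) = 6.759 / (6.759 + 101) = 0.06273.
So the output falls by 6.27 %.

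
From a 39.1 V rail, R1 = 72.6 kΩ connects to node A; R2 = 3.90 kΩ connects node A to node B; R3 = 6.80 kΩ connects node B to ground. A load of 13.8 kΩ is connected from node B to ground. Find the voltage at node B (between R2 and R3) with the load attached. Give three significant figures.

At node B, R3 is in parallel with the load: R3‖R_L = 4.555 kΩ.
Below node A the resistance is R2 + (R3‖R_L) = 8.455 kΩ, so V_A = 39.1 × 8.455/81.06 = 4.079 V.
Then V_B = V_A × (R3‖R_L)/(R2 + R3‖R_L) = 4.079 × 4.555/8.455 = 2.20 V.

V ≈ 2.20 V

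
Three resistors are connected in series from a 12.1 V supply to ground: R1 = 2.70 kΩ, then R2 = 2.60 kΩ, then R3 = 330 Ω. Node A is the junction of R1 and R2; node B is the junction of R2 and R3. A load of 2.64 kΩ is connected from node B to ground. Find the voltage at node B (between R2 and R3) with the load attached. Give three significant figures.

V ≈ 0.635 V

At node B, R3 is in parallel with the load: R3‖R_L = 293.3 Ω.
Below node A the resistance is R2 + (R3‖R_L) = 2893 Ω, so V_A = 12.1 × 2893/5593 = 6.259 V.
Then V_B = V_A × (R3‖R_L)/(R2 + R3‖R_L) = 6.259 × 293.3/2893 = 0.635 V.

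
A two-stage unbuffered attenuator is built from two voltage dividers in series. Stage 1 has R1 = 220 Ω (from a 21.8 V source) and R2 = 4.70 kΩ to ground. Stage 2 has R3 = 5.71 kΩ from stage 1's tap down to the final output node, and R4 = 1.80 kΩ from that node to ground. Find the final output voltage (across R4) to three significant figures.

Stage 2 presents R3+R4 = 7510 Ω as a load on stage 1's tap.
Stage 1's lower leg becomes R2‖(R3+R4) = 2891 Ω, so V_mid = 21.8 × 2891/3111 = 20.26 V.
Stage 2 is itself unloaded: V_out = V_mid × R4/(R3+R4) = 20.26 × 1800/7510 = 4.86 V.

V_out ≈ 4.86 V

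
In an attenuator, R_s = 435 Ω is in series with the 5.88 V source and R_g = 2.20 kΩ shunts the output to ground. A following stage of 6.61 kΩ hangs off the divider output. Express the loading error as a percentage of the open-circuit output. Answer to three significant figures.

5.21 %

The divider's output (Thévenin) resistance is R_s‖R_g = 363.2 Ω.
Fractional drop under load = R_th/(R_th + R_L) = 363.2 / (363.2 + 6610) = 0.05208.
So the output falls by 5.21 %.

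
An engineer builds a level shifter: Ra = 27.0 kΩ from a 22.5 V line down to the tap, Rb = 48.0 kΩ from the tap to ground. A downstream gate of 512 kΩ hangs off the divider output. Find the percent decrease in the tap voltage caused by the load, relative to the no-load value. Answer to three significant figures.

3.26 %

The divider's output (Thévenin) resistance is Ra‖Rb = 17.28 kΩ.
Fractional drop under load = R_th/(R_th + R_L) = 17.28 / (17.28 + 512) = 0.03265.
So the output falls by 3.26 %.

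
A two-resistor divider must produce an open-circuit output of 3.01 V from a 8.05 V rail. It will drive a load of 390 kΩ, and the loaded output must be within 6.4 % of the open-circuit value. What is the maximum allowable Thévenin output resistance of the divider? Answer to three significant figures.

Loading drop = R_th/(R_th + R_L) ≤ 0.0640, so R_th ≤ R_L · ε/(1−ε) = 390 kΩ × 0.0640/0.9360 = 26.7 kΩ.
(Any R1, R2 with R2/(R1+R2) = 0.374 and R1‖R2 ≤ 26.7 kΩ will meet the spec.)

R_th ≤ 26.7 kΩ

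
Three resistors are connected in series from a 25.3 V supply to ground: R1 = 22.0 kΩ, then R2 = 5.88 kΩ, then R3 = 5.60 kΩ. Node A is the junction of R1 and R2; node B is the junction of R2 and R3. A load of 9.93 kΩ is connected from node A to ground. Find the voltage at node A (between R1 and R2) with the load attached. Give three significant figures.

V ≈ 4.93 V

Below node A the series string R2+R3 = 11.48 kΩ sits in parallel with the 9.93 kΩ load: 5.324 kΩ.
V_A = 25.3 × 5.324/(22.0 + 5.324) = 4.93 V.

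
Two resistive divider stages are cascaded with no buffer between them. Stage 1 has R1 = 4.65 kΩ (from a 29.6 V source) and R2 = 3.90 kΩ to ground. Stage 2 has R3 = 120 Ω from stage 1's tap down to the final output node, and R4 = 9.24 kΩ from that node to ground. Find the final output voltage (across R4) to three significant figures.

V_out ≈ 10.9 V

Stage 2 presents R3+R4 = 9360 Ω as a load on stage 1's tap.
Stage 1's lower leg becomes R2‖(R3+R4) = 2753 Ω, so V_mid = 29.6 × 2753/7403 = 11.01 V.
Stage 2 is itself unloaded: V_out = V_mid × R4/(R3+R4) = 11.01 × 9240/9360 = 10.9 V.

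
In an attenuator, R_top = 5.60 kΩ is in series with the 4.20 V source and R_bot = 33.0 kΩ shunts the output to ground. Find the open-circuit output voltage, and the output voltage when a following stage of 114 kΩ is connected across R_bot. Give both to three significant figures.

Unloaded: 3.59 V; loaded: 3.45 V

Open-circuit: V = 4.20 × 33.0/(5.60 + 33.0) = 3.59 V.
With the load, R_bot becomes R_bot‖R_L = 25.59 kΩ, so V = 4.20 × 25.59/31.19 = 3.45 V.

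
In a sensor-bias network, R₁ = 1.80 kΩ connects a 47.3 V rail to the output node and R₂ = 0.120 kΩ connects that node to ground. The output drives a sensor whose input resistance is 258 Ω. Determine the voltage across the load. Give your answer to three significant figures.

The load sits in parallel with R₂: R₂‖R_L = (120 × 258) / (120 + 258) = 81.90 Ω.
V_out = 47.3 × 81.90 / (1800 + 81.90) = 47.3 × 81.90/1882 = 2.06 V.
(Unloaded it would have been 2.96 V.)

V_out ≈ 2.06 V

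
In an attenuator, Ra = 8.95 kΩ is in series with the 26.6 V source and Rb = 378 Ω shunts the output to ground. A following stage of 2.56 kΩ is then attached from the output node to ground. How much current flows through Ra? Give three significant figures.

I ≈ 2.87 mA

Rb‖R_L = 329.4 Ω, so the source sees Ra + Rb‖R_L = 9279 Ω.
I = 26.6 V / 9279 Ω = 2.87 mA.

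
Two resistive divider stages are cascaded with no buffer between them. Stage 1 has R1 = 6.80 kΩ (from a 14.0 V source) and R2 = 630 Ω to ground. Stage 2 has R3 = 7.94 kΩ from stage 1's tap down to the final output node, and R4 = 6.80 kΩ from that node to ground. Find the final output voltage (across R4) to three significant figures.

V_out ≈ 0.527 V

Stage 2 presents R3+R4 = 14740 Ω as a load on stage 1's tap.
Stage 1's lower leg becomes R2‖(R3+R4) = 604.2 Ω, so V_mid = 14.0 × 604.2/7404 = 1.142 V.
Stage 2 is itself unloaded: V_out = V_mid × R4/(R3+R4) = 1.142 × 6800/14740 = 0.527 V.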